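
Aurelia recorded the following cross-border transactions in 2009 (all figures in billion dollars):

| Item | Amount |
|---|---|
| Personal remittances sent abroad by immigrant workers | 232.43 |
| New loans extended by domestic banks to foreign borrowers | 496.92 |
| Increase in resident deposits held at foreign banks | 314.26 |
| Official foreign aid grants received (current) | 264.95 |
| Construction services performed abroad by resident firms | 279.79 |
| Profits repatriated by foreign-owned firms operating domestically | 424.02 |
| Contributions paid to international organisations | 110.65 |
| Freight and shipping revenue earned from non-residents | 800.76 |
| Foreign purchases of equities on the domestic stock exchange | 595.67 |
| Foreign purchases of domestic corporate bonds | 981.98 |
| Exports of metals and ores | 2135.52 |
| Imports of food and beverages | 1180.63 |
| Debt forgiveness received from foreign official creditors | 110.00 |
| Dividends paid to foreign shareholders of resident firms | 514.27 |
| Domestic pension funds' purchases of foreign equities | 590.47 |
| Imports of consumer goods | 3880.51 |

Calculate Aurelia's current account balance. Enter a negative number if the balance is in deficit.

Goods: -3880.51 - 1180.63 + 2135.52 = -2925.62
Services: 279.79 + 800.76 = 1080.55
Primary income: -514.27 - 424.02 = -938.29
Secondary income: -110.65 - 232.43 + 264.95 = -78.13
Current account = (-2925.62) + 1080.55 + (-938.29) + (-78.13) = -2861.49
(Excluded from the current account — financial account: new loans extended by domestic banks to foreign borrowers 496.92, increase in resident deposits held at foreign banks 314.26, foreign purchases of equities on the domestic stock exchange 595.67, foreign purchases of domestic corporate bonds 981.98, domestic pension funds' purchases of foreign equities 590.47; capital account: debt forgiveness received from foreign official creditors 110.00.)

-2861.49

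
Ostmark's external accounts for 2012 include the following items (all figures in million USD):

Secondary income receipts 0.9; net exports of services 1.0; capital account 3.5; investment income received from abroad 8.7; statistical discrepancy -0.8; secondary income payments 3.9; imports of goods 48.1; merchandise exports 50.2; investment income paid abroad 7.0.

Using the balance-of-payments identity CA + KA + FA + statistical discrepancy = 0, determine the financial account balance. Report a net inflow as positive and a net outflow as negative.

Goods balance = 50.2 - 48.1 = 2.1
Services balance = 1.0
Trade balance (goods + services) = 2.1 + 1.0 = 3.1
Net primary income = 8.7 - 7.0 = 1.7
Net secondary income = 0.9 - 3.9 = -3.0
Current account = 3.1 + 1.7 + (-3.0) = 1.8
Financial account = -(1.8 + 3.5 + (-0.8)) = -4.5

-4.5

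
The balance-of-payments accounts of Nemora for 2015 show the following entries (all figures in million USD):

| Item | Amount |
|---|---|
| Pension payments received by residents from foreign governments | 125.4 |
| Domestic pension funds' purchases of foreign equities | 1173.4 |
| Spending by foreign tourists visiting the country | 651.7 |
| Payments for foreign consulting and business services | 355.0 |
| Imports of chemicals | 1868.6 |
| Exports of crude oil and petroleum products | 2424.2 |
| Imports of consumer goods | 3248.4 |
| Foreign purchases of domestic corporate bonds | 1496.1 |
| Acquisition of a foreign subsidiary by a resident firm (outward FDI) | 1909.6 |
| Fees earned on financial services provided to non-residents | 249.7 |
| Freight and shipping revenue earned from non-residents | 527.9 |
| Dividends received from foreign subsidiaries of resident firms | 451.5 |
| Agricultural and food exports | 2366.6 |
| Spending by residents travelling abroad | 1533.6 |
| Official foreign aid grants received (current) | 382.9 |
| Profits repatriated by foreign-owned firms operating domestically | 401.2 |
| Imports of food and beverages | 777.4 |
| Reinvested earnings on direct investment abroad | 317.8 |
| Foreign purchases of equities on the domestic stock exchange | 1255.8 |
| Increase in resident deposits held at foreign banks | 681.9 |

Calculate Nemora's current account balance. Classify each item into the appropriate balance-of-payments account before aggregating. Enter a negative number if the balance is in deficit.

-686.5

Goods: 2424.2 - 777.4 - 3248.4 - 1868.6 + 2366.6 = -1103.6
Services: -355.0 + 651.7 + 527.9 + 249.7 - 1533.6 = -459.3
Primary income: 317.8 + 451.5 - 401.2 = 368.1
Secondary income: 382.9 + 125.4 = 508.3
Current account = (-1103.6) + (-459.3) + 368.1 + 508.3 = -686.5
(Excluded from the current account — financial account: domestic pension funds' purchases of foreign equities 1173.4, foreign purchases of domestic corporate bonds 1496.1, acquisition of a foreign subsidiary by a resident firm (outward FDI) 1909.6, foreign purchases of equities on the domestic stock exchange 1255.8, increase in resident deposits held at foreign banks 681.9.)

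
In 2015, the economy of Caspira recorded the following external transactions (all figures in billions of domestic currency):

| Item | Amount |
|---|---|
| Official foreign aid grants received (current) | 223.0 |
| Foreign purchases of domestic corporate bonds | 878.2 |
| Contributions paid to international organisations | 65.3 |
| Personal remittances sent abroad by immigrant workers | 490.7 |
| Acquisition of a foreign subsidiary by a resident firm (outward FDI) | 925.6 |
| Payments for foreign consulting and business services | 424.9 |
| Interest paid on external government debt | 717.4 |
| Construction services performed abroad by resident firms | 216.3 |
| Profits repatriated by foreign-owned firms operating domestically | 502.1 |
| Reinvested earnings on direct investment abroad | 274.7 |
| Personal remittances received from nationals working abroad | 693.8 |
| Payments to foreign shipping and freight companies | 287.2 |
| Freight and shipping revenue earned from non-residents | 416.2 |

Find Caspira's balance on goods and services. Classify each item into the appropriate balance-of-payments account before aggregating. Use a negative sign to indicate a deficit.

-79.6

Services: 416.2 - 424.9 + 216.3 - 287.2 = -79.6
Trade balance = 0.0 + (-79.6) = -79.6
(Excluded from the trade balance — secondary income: official foreign aid grants received (current) 223.0, contributions paid to international organisations 65.3, personal remittances sent abroad by immigrant workers 490.7, personal remittances received from nationals working abroad 693.8; financial account: foreign purchases of domestic corporate bonds 878.2, acquisition of a foreign subsidiary by a resident firm (outward FDI) 925.6; primary income: interest paid on external government debt 717.4, profits repatriated by foreign-owned firms operating domestically 502.1, reinvested earnings on direct investment abroad 274.7.)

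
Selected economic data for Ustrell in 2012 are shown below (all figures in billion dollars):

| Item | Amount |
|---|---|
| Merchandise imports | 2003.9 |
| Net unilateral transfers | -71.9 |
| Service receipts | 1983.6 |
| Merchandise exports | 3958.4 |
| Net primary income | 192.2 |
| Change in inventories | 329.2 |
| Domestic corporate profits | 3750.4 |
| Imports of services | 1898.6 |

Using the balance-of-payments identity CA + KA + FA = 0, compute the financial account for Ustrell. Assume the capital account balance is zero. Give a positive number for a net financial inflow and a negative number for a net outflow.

Goods balance = 3958.4 - 2003.9 = 1954.5
Services balance = 1983.6 - 1898.6 = 85.0
Trade balance (goods + services) = 1954.5 + 85.0 = 2039.5
Net primary income = 192.2
Net secondary income = -71.9
Current account = 2039.5 + 192.2 + (-71.9) = 2159.8
Financial account = -(2159.8) = -2159.8

-2159.8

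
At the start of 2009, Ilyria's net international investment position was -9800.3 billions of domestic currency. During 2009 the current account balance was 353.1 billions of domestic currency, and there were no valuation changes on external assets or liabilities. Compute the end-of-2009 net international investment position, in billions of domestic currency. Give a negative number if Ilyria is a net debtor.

-9447.2

With no valuation effects, change in NIIP = current account = 353.1
End-of-year NIIP = -9800.3 + 353.1 = -9447.2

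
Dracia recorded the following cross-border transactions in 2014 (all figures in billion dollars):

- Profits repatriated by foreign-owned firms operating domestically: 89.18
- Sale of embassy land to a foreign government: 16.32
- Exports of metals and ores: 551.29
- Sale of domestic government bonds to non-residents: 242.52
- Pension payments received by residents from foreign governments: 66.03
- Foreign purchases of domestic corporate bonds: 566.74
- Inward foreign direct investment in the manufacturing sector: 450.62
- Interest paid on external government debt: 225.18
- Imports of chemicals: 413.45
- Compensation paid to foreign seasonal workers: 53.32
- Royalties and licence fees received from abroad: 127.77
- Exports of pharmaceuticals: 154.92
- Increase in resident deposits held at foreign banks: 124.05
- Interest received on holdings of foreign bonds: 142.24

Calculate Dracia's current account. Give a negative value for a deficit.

Goods: 154.92 - 413.45 + 551.29 = 292.76
Services: 127.77
Primary income: 142.24 - 225.18 - 89.18 - 53.32 = -225.44
Secondary income: 66.03
Current account = 292.76 + 127.77 + (-225.44) + 66.03 = 261.12
(Excluded from the current account — capital account: sale of embassy land to a foreign government 16.32; financial account: sale of domestic government bonds to non-residents 242.52, foreign purchases of domestic corporate bonds 566.74, inward foreign direct investment in the manufacturing sector 450.62, increase in resident deposits held at foreign banks 124.05.)

261.12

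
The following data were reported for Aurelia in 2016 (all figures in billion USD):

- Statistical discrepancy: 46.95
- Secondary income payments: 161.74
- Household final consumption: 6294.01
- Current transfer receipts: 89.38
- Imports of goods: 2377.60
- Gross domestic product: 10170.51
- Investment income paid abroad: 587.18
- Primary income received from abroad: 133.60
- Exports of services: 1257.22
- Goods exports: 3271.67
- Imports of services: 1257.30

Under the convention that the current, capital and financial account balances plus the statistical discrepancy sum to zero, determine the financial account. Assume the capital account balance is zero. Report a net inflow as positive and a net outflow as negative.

-415.00

Goods balance = 3271.67 - 2377.60 = 894.07
Services balance = 1257.22 - 1257.30 = -0.08
Trade balance (goods + services) = 894.07 + (-0.08) = 893.99
Net primary income = 133.60 - 587.18 = -453.58
Net secondary income = 89.38 - 161.74 = -72.36
Current account = 893.99 + (-453.58) + (-72.36) = 368.05
Financial account = -(368.05 + 46.95) = -415.00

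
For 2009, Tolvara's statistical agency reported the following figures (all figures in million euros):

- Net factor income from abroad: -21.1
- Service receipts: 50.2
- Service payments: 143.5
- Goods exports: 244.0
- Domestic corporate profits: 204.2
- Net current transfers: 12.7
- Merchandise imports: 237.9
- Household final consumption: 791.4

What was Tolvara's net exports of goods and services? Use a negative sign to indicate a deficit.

Goods balance = 244.0 - 237.9 = 6.1
Services balance = 50.2 - 143.5 = -93.3
Trade balance (goods + services) = 6.1 + (-93.3) = -87.2

-87.2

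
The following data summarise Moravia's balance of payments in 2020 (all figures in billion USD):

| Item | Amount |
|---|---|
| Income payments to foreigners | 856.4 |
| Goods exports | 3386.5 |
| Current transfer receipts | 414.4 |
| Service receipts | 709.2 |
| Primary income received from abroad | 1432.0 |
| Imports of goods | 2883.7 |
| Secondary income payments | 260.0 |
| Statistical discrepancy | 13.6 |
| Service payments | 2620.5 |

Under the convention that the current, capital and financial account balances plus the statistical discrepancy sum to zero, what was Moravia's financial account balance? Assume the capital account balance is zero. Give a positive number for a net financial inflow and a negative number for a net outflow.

664.9

Goods balance = 3386.5 - 2883.7 = 502.8
Services balance = 709.2 - 2620.5 = -1911.3
Trade balance (goods + services) = 502.8 + (-1911.3) = -1408.5
Net primary income = 1432.0 - 856.4 = 575.6
Net secondary income = 414.4 - 260.0 = 154.4
Current account = -1408.5 + 575.6 + 154.4 = -678.5
Financial account = -(-678.5 + 13.6) = 664.9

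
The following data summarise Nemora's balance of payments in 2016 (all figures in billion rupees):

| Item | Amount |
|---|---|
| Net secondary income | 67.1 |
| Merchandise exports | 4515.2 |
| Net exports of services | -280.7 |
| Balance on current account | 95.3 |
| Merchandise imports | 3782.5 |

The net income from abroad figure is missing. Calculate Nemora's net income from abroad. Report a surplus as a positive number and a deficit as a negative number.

-423.8

Current account = goods balance + services balance + net primary income + net secondary income
Sum of the known components = 519.1
Net income from abroad = CA - (known components) = 95.3 - 519.1 = -423.8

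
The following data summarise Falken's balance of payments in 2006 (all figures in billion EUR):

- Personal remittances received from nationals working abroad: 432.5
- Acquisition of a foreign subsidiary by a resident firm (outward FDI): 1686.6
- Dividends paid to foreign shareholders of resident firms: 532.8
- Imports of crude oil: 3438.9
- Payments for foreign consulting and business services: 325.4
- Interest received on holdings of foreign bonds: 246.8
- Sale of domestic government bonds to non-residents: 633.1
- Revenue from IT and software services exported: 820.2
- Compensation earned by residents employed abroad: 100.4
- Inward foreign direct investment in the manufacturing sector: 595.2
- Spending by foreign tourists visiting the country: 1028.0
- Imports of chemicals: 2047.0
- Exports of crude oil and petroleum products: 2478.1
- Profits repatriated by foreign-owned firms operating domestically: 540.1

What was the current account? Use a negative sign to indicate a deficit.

Goods: -3438.9 + 2478.1 - 2047.0 = -3007.8
Services: 820.2 + 1028.0 - 325.4 = 1522.8
Primary income: 246.8 + 100.4 - 540.1 - 532.8 = -725.7
Secondary income: 432.5
Current account = (-3007.8) + 1522.8 + (-725.7) + 432.5 = -1778.2
(Excluded from the current account — financial account: acquisition of a foreign subsidiary by a resident firm (outward FDI) 1686.6, sale of domestic government bonds to non-residents 633.1, inward foreign direct investment in the manufacturing sector 595.2.)

-1778.2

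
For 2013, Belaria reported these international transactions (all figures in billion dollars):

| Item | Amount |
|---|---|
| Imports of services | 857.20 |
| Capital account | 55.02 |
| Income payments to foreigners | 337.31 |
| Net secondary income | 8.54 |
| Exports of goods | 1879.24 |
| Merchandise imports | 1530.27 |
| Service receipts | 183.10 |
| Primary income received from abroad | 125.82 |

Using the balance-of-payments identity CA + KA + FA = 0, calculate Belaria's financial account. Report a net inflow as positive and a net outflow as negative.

473.06

Goods balance = 1879.24 - 1530.27 = 348.97
Services balance = 183.10 - 857.20 = -674.10
Trade balance (goods + services) = 348.97 + (-674.10) = -325.13
Net primary income = 125.82 - 337.31 = -211.49
Net secondary income = 8.54
Current account = -325.13 + (-211.49) + 8.54 = -528.08
Financial account = -(-528.08 + 55.02) = 473.06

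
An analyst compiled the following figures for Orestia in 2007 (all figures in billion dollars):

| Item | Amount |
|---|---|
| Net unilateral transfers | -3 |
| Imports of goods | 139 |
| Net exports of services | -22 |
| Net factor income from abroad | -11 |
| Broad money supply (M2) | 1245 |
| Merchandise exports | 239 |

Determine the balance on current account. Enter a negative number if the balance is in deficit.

64

Goods balance = 239 - 139 = 100
Services balance = -22
Trade balance (goods + services) = 100 + (-22) = 78
Net primary income = -11
Net secondary income = -3
Current account = 78 + (-11) + (-3) = 64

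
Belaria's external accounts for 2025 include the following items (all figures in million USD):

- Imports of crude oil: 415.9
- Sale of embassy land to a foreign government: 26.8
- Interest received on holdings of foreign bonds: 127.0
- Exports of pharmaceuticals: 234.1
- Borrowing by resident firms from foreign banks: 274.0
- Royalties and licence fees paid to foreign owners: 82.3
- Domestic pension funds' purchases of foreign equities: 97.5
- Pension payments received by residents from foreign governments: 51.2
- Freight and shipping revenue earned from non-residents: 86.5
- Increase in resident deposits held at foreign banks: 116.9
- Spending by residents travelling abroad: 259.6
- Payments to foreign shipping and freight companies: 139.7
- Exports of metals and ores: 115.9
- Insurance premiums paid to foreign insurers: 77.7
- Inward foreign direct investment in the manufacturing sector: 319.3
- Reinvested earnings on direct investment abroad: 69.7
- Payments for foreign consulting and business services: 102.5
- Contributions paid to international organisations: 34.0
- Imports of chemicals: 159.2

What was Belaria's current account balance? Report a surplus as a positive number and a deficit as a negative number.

Goods: -415.9 + 234.1 - 159.2 + 115.9 = -225.1
Services: 86.5 - 77.7 - 139.7 - 82.3 - 102.5 - 259.6 = -575.3
Primary income: 127.0 + 69.7 = 196.7
Secondary income: 51.2 - 34.0 = 17.2
Current account = (-225.1) + (-575.3) + 196.7 + 17.2 = -586.5
(Excluded from the current account — capital account: sale of embassy land to a foreign government 26.8; financial account: borrowing by resident firms from foreign banks 274.0, domestic pension funds' purchases of foreign equities 97.5, increase in resident deposits held at foreign banks 116.9, inward foreign direct investment in the manufacturing sector 319.3.)

-586.5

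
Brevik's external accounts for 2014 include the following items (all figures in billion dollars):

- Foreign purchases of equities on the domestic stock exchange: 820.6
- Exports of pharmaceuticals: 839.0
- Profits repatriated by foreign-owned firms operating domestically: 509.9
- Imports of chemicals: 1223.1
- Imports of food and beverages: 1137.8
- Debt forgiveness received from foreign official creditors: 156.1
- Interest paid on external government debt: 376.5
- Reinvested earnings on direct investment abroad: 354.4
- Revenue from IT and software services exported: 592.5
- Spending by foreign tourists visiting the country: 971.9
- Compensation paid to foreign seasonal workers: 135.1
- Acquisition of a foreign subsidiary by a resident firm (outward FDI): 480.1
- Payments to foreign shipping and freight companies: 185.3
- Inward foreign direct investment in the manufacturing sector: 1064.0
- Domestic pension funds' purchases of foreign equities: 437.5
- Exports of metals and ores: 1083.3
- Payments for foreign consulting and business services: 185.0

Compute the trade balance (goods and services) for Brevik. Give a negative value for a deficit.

Goods: 839.0 + 1083.3 - 1137.8 - 1223.1 = -438.6
Services: 592.5 - 185.3 + 971.9 - 185.0 = 1194.1
Trade balance = -438.6 + 1194.1 = 755.5
(Excluded from the trade balance — financial account: foreign purchases of equities on the domestic stock exchange 820.6, acquisition of a foreign subsidiary by a resident firm (outward FDI) 480.1, inward foreign direct investment in the manufacturing sector 1064.0, domestic pension funds' purchases of foreign equities 437.5; primary income: profits repatriated by foreign-owned firms operating domestically 509.9, interest paid on external government debt 376.5, reinvested earnings on direct investment abroad 354.4, compensation paid to foreign seasonal workers 135.1; capital account: debt forgiveness received from foreign official creditors 156.1.)

755.5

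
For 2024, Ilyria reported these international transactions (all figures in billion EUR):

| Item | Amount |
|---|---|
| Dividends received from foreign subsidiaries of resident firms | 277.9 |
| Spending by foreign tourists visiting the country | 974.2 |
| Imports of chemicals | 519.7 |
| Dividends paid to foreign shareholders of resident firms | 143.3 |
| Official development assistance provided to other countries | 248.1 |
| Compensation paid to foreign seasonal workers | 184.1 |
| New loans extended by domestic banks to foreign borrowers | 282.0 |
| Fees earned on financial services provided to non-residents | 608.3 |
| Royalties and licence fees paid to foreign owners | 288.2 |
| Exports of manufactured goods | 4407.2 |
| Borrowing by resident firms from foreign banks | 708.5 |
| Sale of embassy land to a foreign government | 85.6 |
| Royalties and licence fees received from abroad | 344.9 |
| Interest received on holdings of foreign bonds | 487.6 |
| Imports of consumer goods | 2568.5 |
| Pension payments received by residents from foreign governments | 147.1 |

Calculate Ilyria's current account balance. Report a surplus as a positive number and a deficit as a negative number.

3295.3

Goods: -519.7 - 2568.5 + 4407.2 = 1319.0
Services: 974.2 + 344.9 - 288.2 + 608.3 = 1639.2
Primary income: -143.3 + 277.9 + 487.6 - 184.1 = 438.1
Secondary income: -248.1 + 147.1 = -101.0
Current account = 1319.0 + 1639.2 + 438.1 + (-101.0) = 3295.3
(Excluded from the current account — financial account: new loans extended by domestic banks to foreign borrowers 282.0, borrowing by resident firms from foreign banks 708.5; capital account: sale of embassy land to a foreign government 85.6.)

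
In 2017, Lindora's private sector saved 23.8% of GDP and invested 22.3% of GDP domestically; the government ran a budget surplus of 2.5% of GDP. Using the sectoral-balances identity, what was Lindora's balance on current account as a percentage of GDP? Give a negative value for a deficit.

By the sectoral-balances identity, CA = (S_private - I) + (T - G).
Private balance = 23.8 - 22.3 = 1.5
Government balance (T - G) = 2.5
CA = 1.5 + 2.5 = 4.0

4.0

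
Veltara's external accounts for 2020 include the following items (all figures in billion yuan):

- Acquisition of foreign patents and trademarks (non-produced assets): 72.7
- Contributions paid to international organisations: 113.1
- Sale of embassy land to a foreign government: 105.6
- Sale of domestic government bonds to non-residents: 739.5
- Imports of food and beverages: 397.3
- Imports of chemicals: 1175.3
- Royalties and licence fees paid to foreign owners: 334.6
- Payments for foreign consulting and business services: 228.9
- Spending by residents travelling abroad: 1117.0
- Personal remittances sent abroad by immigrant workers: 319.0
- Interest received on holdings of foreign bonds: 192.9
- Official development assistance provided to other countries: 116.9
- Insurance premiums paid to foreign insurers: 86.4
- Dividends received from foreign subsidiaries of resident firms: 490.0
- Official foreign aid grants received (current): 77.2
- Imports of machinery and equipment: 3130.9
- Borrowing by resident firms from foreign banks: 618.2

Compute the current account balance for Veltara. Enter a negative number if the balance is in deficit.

Goods: -3130.9 - 1175.3 - 397.3 = -4703.5
Services: -1117.0 - 334.6 - 86.4 - 228.9 = -1766.9
Primary income: 192.9 + 490.0 = 682.9
Secondary income: -116.9 - 319.0 - 113.1 + 77.2 = -471.8
Current account = (-4703.5) + (-1766.9) + 682.9 + (-471.8) = -6259.3
(Excluded from the current account — capital account: acquisition of foreign patents and trademarks (non-produced assets) 72.7, sale of embassy land to a foreign government 105.6; financial account: sale of domestic government bonds to non-residents 739.5, borrowing by resident firms from foreign banks 618.2.)

-6259.3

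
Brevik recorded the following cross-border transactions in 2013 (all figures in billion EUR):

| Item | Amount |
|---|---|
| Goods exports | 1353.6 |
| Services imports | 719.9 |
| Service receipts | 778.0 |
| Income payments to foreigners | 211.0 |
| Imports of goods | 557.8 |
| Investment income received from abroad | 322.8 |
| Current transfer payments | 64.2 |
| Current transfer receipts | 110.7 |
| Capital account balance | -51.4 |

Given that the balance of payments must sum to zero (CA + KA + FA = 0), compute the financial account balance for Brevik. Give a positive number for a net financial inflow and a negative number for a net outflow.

Goods balance = 1353.6 - 557.8 = 795.8
Services balance = 778.0 - 719.9 = 58.1
Trade balance (goods + services) = 795.8 + 58.1 = 853.9
Net primary income = 322.8 - 211.0 = 111.8
Net secondary income = 110.7 - 64.2 = 46.5
Current account = 853.9 + 111.8 + 46.5 = 1012.2
Financial account = -(1012.2 + (-51.4)) = -960.8

-960.8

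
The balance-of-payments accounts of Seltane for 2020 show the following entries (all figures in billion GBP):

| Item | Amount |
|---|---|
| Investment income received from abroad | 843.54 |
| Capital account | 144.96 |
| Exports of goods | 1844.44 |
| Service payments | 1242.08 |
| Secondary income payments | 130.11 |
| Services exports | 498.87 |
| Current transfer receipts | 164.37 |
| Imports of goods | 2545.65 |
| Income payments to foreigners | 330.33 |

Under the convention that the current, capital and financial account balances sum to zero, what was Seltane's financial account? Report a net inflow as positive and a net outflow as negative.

Goods balance = 1844.44 - 2545.65 = -701.21
Services balance = 498.87 - 1242.08 = -743.21
Trade balance (goods + services) = -701.21 + (-743.21) = -1444.42
Net primary income = 843.54 - 330.33 = 513.21
Net secondary income = 164.37 - 130.11 = 34.26
Current account = -1444.42 + 513.21 + 34.26 = -896.95
Financial account = -(-896.95 + 144.96) = 751.99

751.99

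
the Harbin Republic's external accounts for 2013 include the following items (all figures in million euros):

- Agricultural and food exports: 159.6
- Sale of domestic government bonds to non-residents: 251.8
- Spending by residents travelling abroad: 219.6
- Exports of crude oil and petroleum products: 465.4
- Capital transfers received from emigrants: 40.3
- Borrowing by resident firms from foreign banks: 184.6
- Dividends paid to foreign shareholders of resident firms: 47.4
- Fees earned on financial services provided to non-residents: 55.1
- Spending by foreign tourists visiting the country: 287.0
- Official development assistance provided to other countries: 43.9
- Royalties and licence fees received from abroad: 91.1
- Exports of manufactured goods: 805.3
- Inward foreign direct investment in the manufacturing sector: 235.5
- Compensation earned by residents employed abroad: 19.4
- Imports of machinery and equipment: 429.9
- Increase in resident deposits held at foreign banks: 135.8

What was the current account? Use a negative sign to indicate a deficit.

1142.1

Goods: 465.4 - 429.9 + 805.3 + 159.6 = 1000.4
Services: 287.0 + 55.1 + 91.1 - 219.6 = 213.6
Primary income: 19.4 - 47.4 = -28.0
Secondary income: -43.9
Current account = 1000.4 + 213.6 + (-28.0) + (-43.9) = 1142.1
(Excluded from the current account — financial account: sale of domestic government bonds to non-residents 251.8, borrowing by resident firms from foreign banks 184.6, inward foreign direct investment in the manufacturing sector 235.5, increase in resident deposits held at foreign banks 135.8; capital account: capital transfers received from emigrants 40.3.)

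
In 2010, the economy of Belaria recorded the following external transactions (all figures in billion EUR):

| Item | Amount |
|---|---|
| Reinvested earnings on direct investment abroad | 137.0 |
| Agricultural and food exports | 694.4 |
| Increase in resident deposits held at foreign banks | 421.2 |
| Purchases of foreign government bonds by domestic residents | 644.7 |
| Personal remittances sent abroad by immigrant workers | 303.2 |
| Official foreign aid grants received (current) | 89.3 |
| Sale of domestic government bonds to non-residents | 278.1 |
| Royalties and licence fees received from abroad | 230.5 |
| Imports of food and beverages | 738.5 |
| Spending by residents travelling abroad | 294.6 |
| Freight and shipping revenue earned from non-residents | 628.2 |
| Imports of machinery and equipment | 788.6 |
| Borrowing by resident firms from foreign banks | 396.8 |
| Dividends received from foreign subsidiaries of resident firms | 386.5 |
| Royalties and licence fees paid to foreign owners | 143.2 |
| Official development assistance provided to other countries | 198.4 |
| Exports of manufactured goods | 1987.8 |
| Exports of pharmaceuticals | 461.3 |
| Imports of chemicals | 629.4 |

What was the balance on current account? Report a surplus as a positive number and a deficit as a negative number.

1519.1

Goods: 461.3 + 1987.8 - 788.6 - 738.5 - 629.4 + 694.4 = 987.0
Services: -294.6 + 230.5 + 628.2 - 143.2 = 420.9
Primary income: 137.0 + 386.5 = 523.5
Secondary income: -303.2 - 198.4 + 89.3 = -412.3
Current account = 987.0 + 420.9 + 523.5 + (-412.3) = 1519.1
(Excluded from the current account — financial account: increase in resident deposits held at foreign banks 421.2, purchases of foreign government bonds by domestic residents 644.7, sale of domestic government bonds to non-residents 278.1, borrowing by resident firms from foreign banks 396.8.)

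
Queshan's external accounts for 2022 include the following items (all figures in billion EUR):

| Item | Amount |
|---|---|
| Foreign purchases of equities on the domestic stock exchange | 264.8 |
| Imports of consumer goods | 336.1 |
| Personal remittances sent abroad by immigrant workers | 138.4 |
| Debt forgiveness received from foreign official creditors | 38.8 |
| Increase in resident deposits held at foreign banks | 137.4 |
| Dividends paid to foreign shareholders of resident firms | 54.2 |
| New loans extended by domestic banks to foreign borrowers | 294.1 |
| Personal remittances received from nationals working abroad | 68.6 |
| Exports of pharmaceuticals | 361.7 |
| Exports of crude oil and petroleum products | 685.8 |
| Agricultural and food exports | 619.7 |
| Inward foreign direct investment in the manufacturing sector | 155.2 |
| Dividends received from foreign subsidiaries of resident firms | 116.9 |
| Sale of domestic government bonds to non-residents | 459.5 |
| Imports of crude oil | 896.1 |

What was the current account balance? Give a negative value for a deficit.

Goods: -896.1 + 685.8 + 619.7 - 336.1 + 361.7 = 435.0
Primary income: -54.2 + 116.9 = 62.7
Secondary income: -138.4 + 68.6 = -69.8
Current account = 435.0 + 62.7 + (-69.8) = 427.9
(Excluded from the current account — financial account: foreign purchases of equities on the domestic stock exchange 264.8, increase in resident deposits held at foreign banks 137.4, new loans extended by domestic banks to foreign borrowers 294.1, inward foreign direct investment in the manufacturing sector 155.2, sale of domestic government bonds to non-residents 459.5; capital account: debt forgiveness received from foreign official creditors 38.8.)

427.9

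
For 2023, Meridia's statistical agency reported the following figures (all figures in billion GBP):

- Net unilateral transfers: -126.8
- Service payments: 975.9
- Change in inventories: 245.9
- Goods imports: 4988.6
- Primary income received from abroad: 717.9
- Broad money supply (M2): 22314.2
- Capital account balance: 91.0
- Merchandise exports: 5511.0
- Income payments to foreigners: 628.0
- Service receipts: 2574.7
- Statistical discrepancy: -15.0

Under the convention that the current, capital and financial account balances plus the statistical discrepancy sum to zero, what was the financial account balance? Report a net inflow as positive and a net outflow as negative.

Goods balance = 5511.0 - 4988.6 = 522.4
Services balance = 2574.7 - 975.9 = 1598.8
Trade balance (goods + services) = 522.4 + 1598.8 = 2121.2
Net primary income = 717.9 - 628.0 = 89.9
Net secondary income = -126.8
Current account = 2121.2 + 89.9 + (-126.8) = 2084.3
Financial account = -(2084.3 + 91.0 + (-15.0)) = -2160.3

-2160.3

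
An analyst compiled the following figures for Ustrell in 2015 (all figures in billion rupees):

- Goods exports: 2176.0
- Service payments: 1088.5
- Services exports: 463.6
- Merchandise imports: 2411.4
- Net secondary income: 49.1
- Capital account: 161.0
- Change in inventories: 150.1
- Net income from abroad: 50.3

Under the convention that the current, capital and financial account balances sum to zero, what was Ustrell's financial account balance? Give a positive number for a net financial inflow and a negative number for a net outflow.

Goods balance = 2176.0 - 2411.4 = -235.4
Services balance = 463.6 - 1088.5 = -624.9
Trade balance (goods + services) = -235.4 + (-624.9) = -860.3
Net primary income = 50.3
Net secondary income = 49.1
Current account = -860.3 + 50.3 + 49.1 = -760.9
Financial account = -(-760.9 + 161.0) = 599.9

599.9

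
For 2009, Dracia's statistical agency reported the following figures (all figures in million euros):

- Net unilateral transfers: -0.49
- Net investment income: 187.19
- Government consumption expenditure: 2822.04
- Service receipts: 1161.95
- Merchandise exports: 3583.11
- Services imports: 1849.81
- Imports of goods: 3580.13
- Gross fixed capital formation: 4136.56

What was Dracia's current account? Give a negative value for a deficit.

Goods balance = 3583.11 - 3580.13 = 2.98
Services balance = 1161.95 - 1849.81 = -687.86
Trade balance (goods + services) = 2.98 + (-687.86) = -684.88
Net primary income = 187.19
Net secondary income = -0.49
Current account = -684.88 + 187.19 + (-0.49) = -498.18

-498.18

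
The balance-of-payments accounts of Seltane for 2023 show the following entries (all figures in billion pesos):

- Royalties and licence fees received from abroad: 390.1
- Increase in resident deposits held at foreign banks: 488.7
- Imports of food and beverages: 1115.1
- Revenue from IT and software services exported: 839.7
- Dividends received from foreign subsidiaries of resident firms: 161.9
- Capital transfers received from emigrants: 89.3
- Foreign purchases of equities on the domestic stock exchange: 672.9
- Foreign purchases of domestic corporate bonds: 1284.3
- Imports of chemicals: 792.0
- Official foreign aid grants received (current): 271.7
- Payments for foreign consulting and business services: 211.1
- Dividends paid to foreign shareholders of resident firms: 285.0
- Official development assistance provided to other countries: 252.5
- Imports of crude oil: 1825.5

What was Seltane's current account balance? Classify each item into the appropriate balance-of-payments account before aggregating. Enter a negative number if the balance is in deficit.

Goods: -792.0 - 1115.1 - 1825.5 = -3732.6
Services: 839.7 - 211.1 + 390.1 = 1018.7
Primary income: 161.9 - 285.0 = -123.1
Secondary income: -252.5 + 271.7 = 19.2
Current account = (-3732.6) + 1018.7 + (-123.1) + 19.2 = -2817.8
(Excluded from the current account — financial account: increase in resident deposits held at foreign banks 488.7, foreign purchases of equities on the domestic stock exchange 672.9, foreign purchases of domestic corporate bonds 1284.3; capital account: capital transfers received from emigrants 89.3.)

-2817.8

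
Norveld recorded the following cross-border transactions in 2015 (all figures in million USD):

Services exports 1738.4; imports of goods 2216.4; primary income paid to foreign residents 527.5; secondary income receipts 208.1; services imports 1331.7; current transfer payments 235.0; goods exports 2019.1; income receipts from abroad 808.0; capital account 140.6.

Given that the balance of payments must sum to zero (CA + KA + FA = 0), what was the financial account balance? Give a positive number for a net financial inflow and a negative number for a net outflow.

-603.6

Goods balance = 2019.1 - 2216.4 = -197.3
Services balance = 1738.4 - 1331.7 = 406.7
Trade balance (goods + services) = -197.3 + 406.7 = 209.4
Net primary income = 808.0 - 527.5 = 280.5
Net secondary income = 208.1 - 235.0 = -26.9
Current account = 209.4 + 280.5 + (-26.9) = 463.0
Financial account = -(463.0 + 140.6) = -603.6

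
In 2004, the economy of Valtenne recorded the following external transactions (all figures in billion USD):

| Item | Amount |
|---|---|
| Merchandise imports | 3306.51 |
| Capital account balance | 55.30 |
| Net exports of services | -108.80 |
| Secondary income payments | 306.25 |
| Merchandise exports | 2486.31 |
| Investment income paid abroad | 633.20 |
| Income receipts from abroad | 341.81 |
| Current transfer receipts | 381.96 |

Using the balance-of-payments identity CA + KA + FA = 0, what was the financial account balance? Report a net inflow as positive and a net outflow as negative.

1089.38

Goods balance = 2486.31 - 3306.51 = -820.20
Services balance = -108.80
Trade balance (goods + services) = -820.20 + (-108.80) = -929.00
Net primary income = 341.81 - 633.20 = -291.39
Net secondary income = 381.96 - 306.25 = 75.71
Current account = -929.00 + (-291.39) + 75.71 = -1144.68
Financial account = -(-1144.68 + 55.30) = 1089.38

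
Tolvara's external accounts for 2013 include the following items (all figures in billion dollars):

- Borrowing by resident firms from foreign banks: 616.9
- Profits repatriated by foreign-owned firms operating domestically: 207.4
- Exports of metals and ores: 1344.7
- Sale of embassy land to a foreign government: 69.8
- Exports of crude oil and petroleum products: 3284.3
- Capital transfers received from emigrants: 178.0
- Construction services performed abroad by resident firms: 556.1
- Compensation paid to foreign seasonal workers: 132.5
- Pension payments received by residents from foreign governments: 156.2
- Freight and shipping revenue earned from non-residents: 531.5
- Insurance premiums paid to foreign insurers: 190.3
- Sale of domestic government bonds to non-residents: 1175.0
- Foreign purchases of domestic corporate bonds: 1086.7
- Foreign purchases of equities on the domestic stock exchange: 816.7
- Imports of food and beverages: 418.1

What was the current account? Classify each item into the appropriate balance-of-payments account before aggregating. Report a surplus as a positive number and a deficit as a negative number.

Goods: -418.1 + 3284.3 + 1344.7 = 4210.9
Services: 531.5 - 190.3 + 556.1 = 897.3
Primary income: -207.4 - 132.5 = -339.9
Secondary income: 156.2
Current account = 4210.9 + 897.3 + (-339.9) + 156.2 = 4924.5
(Excluded from the current account — financial account: borrowing by resident firms from foreign banks 616.9, sale of domestic government bonds to non-residents 1175.0, foreign purchases of domestic corporate bonds 1086.7, foreign purchases of equities on the domestic stock exchange 816.7; capital account: sale of embassy land to a foreign government 69.8, capital transfers received from emigrants 178.0.)

4924.5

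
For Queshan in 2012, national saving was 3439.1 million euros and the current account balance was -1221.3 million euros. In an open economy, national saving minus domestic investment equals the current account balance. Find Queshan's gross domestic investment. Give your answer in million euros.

4660.4

I = S - CA = 3439.1 - (-1221.3) = 4660.4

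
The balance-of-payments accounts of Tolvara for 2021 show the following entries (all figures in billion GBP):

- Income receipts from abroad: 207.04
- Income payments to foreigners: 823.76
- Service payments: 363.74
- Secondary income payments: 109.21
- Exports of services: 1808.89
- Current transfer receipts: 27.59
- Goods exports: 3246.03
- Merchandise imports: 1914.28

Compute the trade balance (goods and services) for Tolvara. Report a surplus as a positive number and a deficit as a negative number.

2776.90

Goods balance = 3246.03 - 1914.28 = 1331.75
Services balance = 1808.89 - 363.74 = 1445.15
Trade balance (goods + services) = 1331.75 + 1445.15 = 2776.90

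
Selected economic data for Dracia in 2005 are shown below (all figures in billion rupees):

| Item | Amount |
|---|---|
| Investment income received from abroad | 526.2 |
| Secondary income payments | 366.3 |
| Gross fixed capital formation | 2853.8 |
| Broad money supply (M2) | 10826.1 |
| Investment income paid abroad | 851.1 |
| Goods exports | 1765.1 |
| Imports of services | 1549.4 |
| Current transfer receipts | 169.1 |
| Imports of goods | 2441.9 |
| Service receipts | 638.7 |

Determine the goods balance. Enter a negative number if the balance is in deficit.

-676.8

Goods balance = 1765.1 - 2441.9 = -676.8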